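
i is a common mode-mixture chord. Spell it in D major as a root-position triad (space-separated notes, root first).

i is built on scale degree 1, which is D in both D major and its parallel. In D minor the chord on D is D–F–A.

D F A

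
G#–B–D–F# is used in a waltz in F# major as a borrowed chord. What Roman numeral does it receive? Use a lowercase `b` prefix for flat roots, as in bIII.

G# is scale degree 2 in F# major. Diatonically F# major has G#m (ii) on that degree; G#–B–D–F# is instead the half-diminished-seventh chord native to F# minor, so it takes the label iiø7.

iiø7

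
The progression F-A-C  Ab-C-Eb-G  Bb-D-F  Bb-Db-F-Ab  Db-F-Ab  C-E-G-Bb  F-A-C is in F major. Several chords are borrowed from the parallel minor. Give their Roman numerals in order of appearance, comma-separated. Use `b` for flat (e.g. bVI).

F major has the diatonic set F, Gm, Am, Bb, C, Dm, Edim. F–A–C = F, Bb–D–F = Bb and C–E–G–Bb = C7 all belong to that set. But Ab–C–Eb–G is foreign: the diatonic iii on degree 3 is Am, whereas Abmaj7 comes from F minor. It is labeled bIIImaj7. Bb–Db–F–Ab is not: scale degree 4 in F major carries Bb (IV). In F minor the chord on that degree is Bbm7, so here it functions as iv7, borrowed from the parallel minor. Db–F–Ab is not: scale degree 6 in F major carries Dm (vi). In F minor the chord on that degree is Db, so here it functions as bVI, borrowed from the parallel minor.

bIIImaj7, iv7, bVI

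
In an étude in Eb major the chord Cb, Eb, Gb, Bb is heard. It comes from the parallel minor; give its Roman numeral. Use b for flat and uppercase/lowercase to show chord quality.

The root Cb is the lowered 6th scale degree — diatonically Eb major has C there. Diatonically Eb major has Cm (vi) on that degree; Cb–Eb–Gb–Bb is instead the major-seventh chord native to Eb minor, so it takes the label bVImaj7.

bVImaj7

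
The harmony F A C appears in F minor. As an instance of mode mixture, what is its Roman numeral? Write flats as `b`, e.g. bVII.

The root F is the diatonic 1st degree of F minor; the borrowing shows in the chord quality. F–A–C is a major chord — the form found in F major, not the diatonic i (Fm). Borrowed into F minor it is written I.

I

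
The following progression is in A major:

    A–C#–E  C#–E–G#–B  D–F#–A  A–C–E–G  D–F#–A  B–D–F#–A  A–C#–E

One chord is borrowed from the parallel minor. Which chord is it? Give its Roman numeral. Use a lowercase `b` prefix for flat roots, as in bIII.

i7

A major has the diatonic set A, Bm, C#m, D, E, F#m, G#dim. Of the given chords, A–C#–E = A, C#–E–G#–B = C#m7, D–F#–A = D and B–D–F#–A = Bm7 are diatonic. But A–C–E–G is foreign: the diatonic I on degree 1 is A, whereas Am7 comes from A minor. It is labeled i7.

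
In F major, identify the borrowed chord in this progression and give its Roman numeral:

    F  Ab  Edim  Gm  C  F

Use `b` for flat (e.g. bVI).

bIII

The diatonic triads in F major are F, Gm, Am, Bb, C, Dm, Edim. F, Edim, Gm and C are all diatonic. But Ab (Ab–C–Eb) is foreign: the diatonic iii on degree 3 is Am, whereas Ab comes from F minor. It is labeled bIII.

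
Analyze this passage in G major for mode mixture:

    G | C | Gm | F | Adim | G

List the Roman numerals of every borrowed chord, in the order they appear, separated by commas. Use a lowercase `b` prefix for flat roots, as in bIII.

The diatonic triads in G major are G, Am, Bm, C, D, Em, F#dim. G and C both belong to that set. Gm (G–Bb–D) doesn't fit — on degree 1 G major would have G (I). Gm is the degree-1 chord of G minor, so it is the borrowed i. F (F–A–C) is not: scale degree 7 in G major carries F#dim (vii°). In G minor the chord on that degree is F, so here it functions as bVII, borrowed from the parallel minor. Adim (A–C–Eb) is not: scale degree 2 in G major carries Am (ii). In G minor the chord on that degree is Adim, so here it functions as ii°, borrowed from the parallel minor.

i, bVII, ii°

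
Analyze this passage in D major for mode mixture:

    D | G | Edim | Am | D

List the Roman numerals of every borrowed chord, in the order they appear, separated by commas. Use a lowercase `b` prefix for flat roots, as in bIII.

In D major the diatonic chords are D, Em, F#m, G, A, Bm, C#dim. Of the given chords, D and G are diatonic. But Edim (E–G–Bb) is foreign: the diatonic ii on degree 2 is Em, whereas Edim comes from D minor. It is labeled ii°. But Am (A–C–E) is foreign: the diatonic V on degree 5 is A, whereas Am comes from D minor. It is labeled v.

ii°, v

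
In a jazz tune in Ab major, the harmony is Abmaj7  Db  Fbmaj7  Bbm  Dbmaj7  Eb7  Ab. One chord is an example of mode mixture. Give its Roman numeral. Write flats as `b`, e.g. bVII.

Ab major has the diatonic set Ab, Bbm, Cm, Db, Eb, Fm, Gdim. Abmaj7, Db, Bbm, Dbmaj7, Eb7 and Ab all belong to that set. Fbmaj7 (Fb–Ab–Cb–Eb) doesn't fit — on degree 6 Ab major would have Fm (vi). Fbmaj7 is the degree-6 chord of Ab minor, so it is the borrowed bVImaj7.

bVImaj7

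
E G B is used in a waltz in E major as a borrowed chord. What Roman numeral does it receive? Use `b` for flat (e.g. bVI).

i

The root E is the diatonic 1st degree of E major; the borrowing shows in the chord quality. Diatonically E major has E (I) on that degree; E–G–B is instead the minor chord native to E minor, so it takes the label i.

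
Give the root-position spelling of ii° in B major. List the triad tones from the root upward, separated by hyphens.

C#-E-G

The root, C#, is scale degree 2 — the same note in B major and B minor; only the chord quality changes. In B minor the chord on C# is C#–E–G.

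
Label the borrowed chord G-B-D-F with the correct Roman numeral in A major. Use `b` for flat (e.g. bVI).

bVII7

The root G is the lowered 7th scale degree — diatonically A major has G# there. The diatonic chord on degree 7 would be G#dim (vii°), but G–B–D–F is the dominant-seventh chord from A minor. As a borrowed chord it is labeled bVII7.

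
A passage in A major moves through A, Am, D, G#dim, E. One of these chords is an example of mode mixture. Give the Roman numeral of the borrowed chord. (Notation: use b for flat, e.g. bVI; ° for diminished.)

In A major the diatonic chords are A, Bm, C#m, D, E, F#m, G#dim. Of the given chords, A, D, G#dim and E are diatonic. Am (A–C–E) doesn't fit — on degree 1 A major would have A (I). Am is the degree-1 chord of A minor, so it is the borrowed i.

i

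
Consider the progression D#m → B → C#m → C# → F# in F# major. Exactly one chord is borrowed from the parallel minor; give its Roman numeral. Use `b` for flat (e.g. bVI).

The diatonic triads in F# major are F#, G#m, A#m, B, C#, D#m, E#dim. D#m, B, C# and F# are all diatonic. C#m (C#–E–G#) doesn't fit — on degree 5 F# major would have C# (V). C#m is the degree-5 chord of F# minor, so it is the borrowed v.

v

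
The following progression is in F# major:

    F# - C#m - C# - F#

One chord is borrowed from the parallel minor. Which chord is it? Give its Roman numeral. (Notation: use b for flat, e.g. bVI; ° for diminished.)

v

The diatonic triads in F# major are F#, G#m, A#m, B, C#, D#m, E#dim. Of the given chords, F# and C# are diatonic. C#m (C#–E–G#) is not: scale degree 5 in F# major carries C# (V). In F# minor the chord on that degree is C#m, so here it functions as v, borrowed from the parallel minor.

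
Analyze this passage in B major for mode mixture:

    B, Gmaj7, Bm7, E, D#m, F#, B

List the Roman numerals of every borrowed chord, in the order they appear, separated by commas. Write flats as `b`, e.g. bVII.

bVImaj7, i7

B major has the diatonic set B, C#m, D#m, E, F#, G#m, A#dim. Of the given chords, B, E, D#m and F# are diatonic. Gmaj7 (G–B–D–F#) is not: scale degree 6 in B major carries G#m (vi). In B minor the chord on that degree is Gmaj7, so here it functions as bVImaj7, borrowed from the parallel minor. Bm7 (B–D–F#–A) is not: scale degree 1 in B major carries B (I). In B minor the chord on that degree is Bm7, so here it functions as i7, borrowed from the parallel minor.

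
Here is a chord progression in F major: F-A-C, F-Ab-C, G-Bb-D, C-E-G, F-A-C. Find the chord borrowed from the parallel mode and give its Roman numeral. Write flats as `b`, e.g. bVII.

i

F major has the diatonic set F, Gm, Am, Bb, C, Dm, Edim. F–A–C = F, G–Bb–D = Gm and C–E–G = C are all diatonic. But F–Ab–C is foreign: the diatonic I on degree 1 is F, whereas Fm comes from F minor. It is labeled i.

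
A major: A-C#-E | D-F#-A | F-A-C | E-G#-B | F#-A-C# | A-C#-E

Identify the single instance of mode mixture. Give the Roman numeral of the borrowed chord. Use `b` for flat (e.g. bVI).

bVI

The diatonic triads in A major are A, Bm, C#m, D, E, F#m, G#dim. A–C#–E = A, D–F#–A = D, E–G#–B = E and F#–A–C# = F#m all belong to that set. F–A–C is not: scale degree 6 in A major carries F#m (vi). In A minor the chord on that degree is F, so here it functions as bVI, borrowed from the parallel minor.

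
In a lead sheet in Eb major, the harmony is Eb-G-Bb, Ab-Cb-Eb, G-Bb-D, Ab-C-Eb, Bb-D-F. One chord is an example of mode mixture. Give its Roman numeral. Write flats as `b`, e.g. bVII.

iv

Eb major has the diatonic set Eb, Fm, Gm, Ab, Bb, Cm, Ddim. Eb–G–Bb = Eb, G–Bb–D = Gm, Ab–C–Eb = Ab and Bb–D–F = Bb are all diatonic. Ab–Cb–Eb doesn't fit — on degree 4 Eb major would have Ab (IV). Abm is the degree-4 chord of Eb minor, so it is the borrowed iv.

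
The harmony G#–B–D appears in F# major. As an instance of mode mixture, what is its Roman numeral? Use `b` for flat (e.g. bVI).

ii°

The root G# is the diatonic 2nd degree of F# major; the borrowing shows in the chord quality. G#–B–D is a diminished chord — the form found in F# minor, not the diatonic ii (G#m). Borrowed into F# major it is written ii°.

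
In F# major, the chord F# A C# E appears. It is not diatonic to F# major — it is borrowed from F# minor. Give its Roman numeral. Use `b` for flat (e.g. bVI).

i7

F# is scale degree 1 in F# major. The diatonic chord on degree 1 would be F# (I), but F#–A–C#–E is the minor-seventh chord from F# minor. As a borrowed chord it is labeled i7.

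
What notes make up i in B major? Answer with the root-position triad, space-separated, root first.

i is built on scale degree 1, which is B in both B major and its parallel. In B minor the chord on B is B–D–F#.

B D F#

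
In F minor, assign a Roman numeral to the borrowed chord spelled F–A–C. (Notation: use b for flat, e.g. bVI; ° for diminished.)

F is scale degree 1 in F minor. F–A–C is a major chord — the form found in F major, not the diatonic i (Fm). Borrowed into F minor it is written I.

I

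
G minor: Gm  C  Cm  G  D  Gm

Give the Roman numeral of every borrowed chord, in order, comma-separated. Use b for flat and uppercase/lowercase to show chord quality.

IV, I

In G minor (with V from harmonic minor) the diatonic chords are Gm, Adim, Bb, Cm, D, Eb, F. Gm, Cm and D all belong to that set. C (C–E–G) is not: scale degree 4 in G minor carries Cm (iv). In G major the chord on that degree is C, so here it functions as IV, borrowed from the parallel major. G (G–B–D) is not: scale degree 1 in G minor carries Gm (i). In G major the chord on that degree is G, so here it functions as I, borrowed from the parallel major.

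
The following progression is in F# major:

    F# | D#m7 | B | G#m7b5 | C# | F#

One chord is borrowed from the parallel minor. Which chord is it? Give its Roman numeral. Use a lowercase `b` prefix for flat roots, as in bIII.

The diatonic triads in F# major are F#, G#m, A#m, B, C#, D#m, E#dim. F#, D#m7, B and C# all belong to that set. G#m7b5 (G#–B–D–F#) is not: scale degree 2 in F# major carries G#m (ii). In F# minor the chord on that degree is G#m7b5, so here it functions as iiø7, borrowed from the parallel minor.

iiø7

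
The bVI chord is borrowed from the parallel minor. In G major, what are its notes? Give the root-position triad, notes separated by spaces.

Eb G Bb

bVI is built on the lowered scale degree 6. In G major degree 6 is E; lowered it becomes Eb. In G minor the chord on Eb is Eb–G–Bb.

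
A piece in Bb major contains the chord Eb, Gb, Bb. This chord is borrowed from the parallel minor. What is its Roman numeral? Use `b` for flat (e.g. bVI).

iv

Eb is scale degree 4 in Bb major. Eb–Gb–Bb is a minor chord — the form found in Bb minor, not the diatonic IV (Eb). Borrowed into Bb major it is written iv.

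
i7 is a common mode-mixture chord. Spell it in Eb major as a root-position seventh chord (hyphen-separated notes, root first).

The root, Eb, is scale degree 1 — the same note in Eb major and Eb minor; only the chord quality changes. Building the minor-seventh chord from the parallel minor on Eb: Eb–Gb–Bb–Db.

Eb-Gb-Bb-Db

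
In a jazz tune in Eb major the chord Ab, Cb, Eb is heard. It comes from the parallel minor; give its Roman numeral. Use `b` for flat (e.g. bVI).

Ab is scale degree 4 in Eb major. The diatonic chord on degree 4 would be Ab (IV), but Ab–Cb–Eb is the minor chord from Eb minor. As a borrowed chord it is labeled iv.

iv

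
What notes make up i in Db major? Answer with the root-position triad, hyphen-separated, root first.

Db-Fb-Ab

i is built on scale degree 1, which is Db in both Db major and its parallel. Building the minor chord from the parallel minor on Db: Db–Fb–Ab.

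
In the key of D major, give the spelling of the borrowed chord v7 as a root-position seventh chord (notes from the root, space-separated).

A C E G

The root, A, is scale degree 5 — the same note in D major and D minor; only the chord quality changes. In D minor the chord on A is A–C–E–G.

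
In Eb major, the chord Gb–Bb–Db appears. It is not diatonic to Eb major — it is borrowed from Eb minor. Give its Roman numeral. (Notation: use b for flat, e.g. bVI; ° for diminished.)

bIII

Gb is the lowered form of scale degree 3 in Eb major (the diatonic degree 3 is G). Diatonically Eb major has Gm (iii) on that degree; Gb–Bb–Db is instead the major chord native to Eb minor, so it takes the label bIII.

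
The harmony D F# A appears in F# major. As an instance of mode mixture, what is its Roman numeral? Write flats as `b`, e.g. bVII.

The root D is the lowered 6th scale degree — diatonically F# major has D# there. D–F#–A is a major chord — the form found in F# minor, not the diatonic vi (D#m). Borrowed into F# major it is written bVI.

bVI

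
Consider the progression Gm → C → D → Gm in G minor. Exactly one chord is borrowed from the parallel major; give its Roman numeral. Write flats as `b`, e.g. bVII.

IV

The diatonic triads in G minor (with V from harmonic minor) are Gm, Adim, Bb, Cm, D, Eb, F. Of the given chords, Gm and D are diatonic. C (C–E–G) is not: scale degree 4 in G minor carries Cm (iv). In G major the chord on that degree is C, so here it functions as IV, borrowed from the parallel major.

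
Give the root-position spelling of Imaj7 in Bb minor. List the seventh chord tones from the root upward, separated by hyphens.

Bb-D-F-A

Imaj7 is built on scale degree 1, which is Bb in both Bb minor and its parallel. Stacking thirds in Bb major on Bb gives Bb–D–F–A.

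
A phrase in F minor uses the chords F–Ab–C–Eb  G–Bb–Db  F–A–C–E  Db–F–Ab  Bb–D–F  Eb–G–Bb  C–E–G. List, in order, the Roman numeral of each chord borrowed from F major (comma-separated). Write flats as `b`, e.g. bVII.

The diatonic triads in F minor (with V from harmonic minor) are Fm, Gdim, Ab, Bbm, C, Db, Eb. F–Ab–C–Eb = Fm7, G–Bb–Db = Gdim, Db–F–Ab = Db, Eb–G–Bb = Eb and C–E–G = C are all diatonic. F–A–C–E is not: scale degree 1 in F minor carries Fm (i). In F major the chord on that degree is Fmaj7, so here it functions as Imaj7, borrowed from the parallel major. But Bb–D–F is foreign: the diatonic iv on degree 4 is Bbm, whereas Bb comes from F major. It is labeled IV.

Imaj7, IV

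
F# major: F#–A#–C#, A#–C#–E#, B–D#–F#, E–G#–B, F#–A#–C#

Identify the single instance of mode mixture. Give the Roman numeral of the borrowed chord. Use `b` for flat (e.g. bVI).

In F# major the diatonic chords are F#, G#m, A#m, B, C#, D#m, E#dim. Of the given chords, F#–A#–C# = F#, A#–C#–E# = A#m and B–D#–F# = B are diatonic. But E–G#–B is foreign: the diatonic vii° on degree 7 is E#dim, whereas E comes from F# minor. It is labeled bVII.

bVII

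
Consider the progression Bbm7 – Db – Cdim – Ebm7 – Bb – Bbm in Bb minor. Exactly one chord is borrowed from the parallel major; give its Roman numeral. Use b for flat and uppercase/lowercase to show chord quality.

The diatonic triads in Bb minor (with V from harmonic minor) are Bbm, Cdim, Db, Ebm, F, Gb, Ab. Of the given chords, Bbm7, Db, Cdim, Ebm7 and Bbm are diatonic. Bb (Bb–D–F) is not: scale degree 1 in Bb minor carries Bbm (i). In Bb major the chord on that degree is Bb, so here it functions as I, borrowed from the parallel major.

I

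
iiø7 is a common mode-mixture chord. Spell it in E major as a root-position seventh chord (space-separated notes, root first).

F# A C E

iiø7 is built on scale degree 2, which is F# in both E major and its parallel. Stacking thirds in E minor on F# gives F#–A–C–E.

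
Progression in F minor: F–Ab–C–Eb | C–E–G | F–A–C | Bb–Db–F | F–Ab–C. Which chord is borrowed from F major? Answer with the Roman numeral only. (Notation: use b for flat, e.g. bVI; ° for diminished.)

F minor has the diatonic set Fm, Gdim, Ab, Bbm, C, Db, Eb (with V from harmonic minor). Of the given chords, F–Ab–C–Eb = Fm7, C–E–G = C, Bb–Db–F = Bbm and F–Ab–C = Fm are diatonic. F–A–C doesn't fit — on degree 1 F minor would have Fm (i). F is the degree-1 chord of F major, so it is the borrowed I.

I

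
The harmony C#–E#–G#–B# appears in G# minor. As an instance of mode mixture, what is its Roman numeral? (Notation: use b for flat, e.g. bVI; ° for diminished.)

IVmaj7

C# is scale degree 4 in G# minor. C#–E#–G#–B# is a major-seventh chord — the form found in G# major, not the diatonic iv (C#m). Borrowed into G# minor it is written IVmaj7.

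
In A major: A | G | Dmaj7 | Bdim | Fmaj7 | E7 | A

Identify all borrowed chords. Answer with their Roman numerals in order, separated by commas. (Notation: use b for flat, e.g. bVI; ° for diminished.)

bVII, ii°, bVImaj7

A major has the diatonic set A, Bm, C#m, D, E, F#m, G#dim. Of the given chords, A, Dmaj7 and E7 are diatonic. G (G–B–D) doesn't fit — on degree 7 A major would have G#dim (vii°). G is the degree-7 chord of A minor, so it is the borrowed bVII. Bdim (B–D–F) doesn't fit — on degree 2 A major would have Bm (ii). Bdim is the degree-2 chord of A minor, so it is the borrowed ii°. Fmaj7 (F–A–C–E) is not: scale degree 6 in A major carries F#m (vi). In A minor the chord on that degree is Fmaj7, so here it functions as bVImaj7, borrowed from the parallel minor.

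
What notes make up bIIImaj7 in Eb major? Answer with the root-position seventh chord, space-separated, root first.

Gb Bb Db F

bIIImaj7 is built on the lowered scale degree 3. In Eb major degree 3 is G; lowered it becomes Gb. Stacking thirds in Eb minor on Gb gives Gb–Bb–Db–F.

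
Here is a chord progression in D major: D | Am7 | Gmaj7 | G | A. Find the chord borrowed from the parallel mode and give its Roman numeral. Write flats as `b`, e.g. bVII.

In D major the diatonic chords are D, Em, F#m, G, A, Bm, C#dim. D, Gmaj7, G and A are all diatonic. Am7 (A–C–E–G) doesn't fit — on degree 5 D major would have A (V). Am7 is the degree-5 chord of D minor, so it is the borrowed v7.

v7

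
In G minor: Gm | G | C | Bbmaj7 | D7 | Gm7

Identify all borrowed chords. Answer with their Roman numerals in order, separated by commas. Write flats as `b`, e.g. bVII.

In G minor (with V from harmonic minor) the diatonic chords are Gm, Adim, Bb, Cm, D, Eb, F. Gm, Bbmaj7, D7 and Gm7 are all diatonic. But G (G–B–D) is foreign: the diatonic i on degree 1 is Gm, whereas G comes from G major. It is labeled I. C (C–E–G) is not: scale degree 4 in G minor carries Cm (iv). In G major the chord on that degree is C, so here it functions as IV, borrowed from the parallel major.

I, IV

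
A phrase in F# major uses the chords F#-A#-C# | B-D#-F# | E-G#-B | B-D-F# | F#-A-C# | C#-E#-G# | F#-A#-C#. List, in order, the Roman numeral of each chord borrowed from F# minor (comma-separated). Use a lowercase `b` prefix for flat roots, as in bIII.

bVII, iv, i

The diatonic triads in F# major are F#, G#m, A#m, B, C#, D#m, E#dim. F#–A#–C# = F#, B–D#–F# = B and C#–E#–G# = C# all belong to that set. E–G#–B is not: scale degree 7 in F# major carries E#dim (vii°). In F# minor the chord on that degree is E, so here it functions as bVII, borrowed from the parallel minor. But B–D–F# is foreign: the diatonic IV on degree 4 is B, whereas Bm comes from F# minor. It is labeled iv. But F#–A–C# is foreign: the diatonic I on degree 1 is F#, whereas F#m comes from F# minor. It is labeled i.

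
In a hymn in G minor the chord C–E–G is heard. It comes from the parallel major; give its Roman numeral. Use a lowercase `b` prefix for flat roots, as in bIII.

IV

The root C is the diatonic 4th degree of G minor; the borrowing shows in the chord quality. C–E–G is a major chord — the form found in G major, not the diatonic iv (Cm). Borrowed into G minor it is written IV.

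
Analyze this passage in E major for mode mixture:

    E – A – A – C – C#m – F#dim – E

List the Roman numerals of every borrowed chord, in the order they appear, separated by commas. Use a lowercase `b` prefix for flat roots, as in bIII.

bVI, ii°

The diatonic triads in E major are E, F#m, G#m, A, B, C#m, D#dim. E, A and C#m are all diatonic. C (C–E–G) is not: scale degree 6 in E major carries C#m (vi). In E minor the chord on that degree is C, so here it functions as bVI, borrowed from the parallel minor. F#dim (F#–A–C) doesn't fit — on degree 2 E major would have F#m (ii). F#dim is the degree-2 chord of E minor, so it is the borrowed ii°.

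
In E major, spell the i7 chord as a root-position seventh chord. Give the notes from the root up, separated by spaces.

E G B D

The root, E, is scale degree 1 — the same note in E major and E minor; only the chord quality changes. Stacking thirds in E minor on E gives E–G–B–D.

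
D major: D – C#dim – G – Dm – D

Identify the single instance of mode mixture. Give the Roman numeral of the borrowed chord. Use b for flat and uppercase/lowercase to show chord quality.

In D major the diatonic chords are D, Em, F#m, G, A, Bm, C#dim. Of the given chords, D, C#dim and G are diatonic. Dm (D–F–A) is not: scale degree 1 in D major carries D (I). In D minor the chord on that degree is Dm, so here it functions as i, borrowed from the parallel minor.

i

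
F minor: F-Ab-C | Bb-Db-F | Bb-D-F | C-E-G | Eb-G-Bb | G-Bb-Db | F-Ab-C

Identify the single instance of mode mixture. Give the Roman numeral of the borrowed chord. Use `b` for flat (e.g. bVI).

IV

The diatonic triads in F minor (with V from harmonic minor) are Fm, Gdim, Ab, Bbm, C, Db, Eb. F–Ab–C = Fm, Bb–Db–F = Bbm, C–E–G = C, Eb–G–Bb = Eb and G–Bb–Db = Gdim are all diatonic. But Bb–D–F is foreign: the diatonic iv on degree 4 is Bbm, whereas Bb comes from F major. It is labeled IV.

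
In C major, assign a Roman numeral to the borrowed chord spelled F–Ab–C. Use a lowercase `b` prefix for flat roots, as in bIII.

iv

The root F is the diatonic 4th degree of C major; the borrowing shows in the chord quality. The diatonic chord on degree 4 would be F (IV), but F–Ab–C is the minor chord from C minor. As a borrowed chord it is labeled iv.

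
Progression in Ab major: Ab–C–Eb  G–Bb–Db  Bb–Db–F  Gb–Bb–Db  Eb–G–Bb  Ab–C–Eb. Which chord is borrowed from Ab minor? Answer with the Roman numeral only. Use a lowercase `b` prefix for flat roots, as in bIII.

Ab major has the diatonic set Ab, Bbm, Cm, Db, Eb, Fm, Gdim. Of the given chords, Ab–C–Eb = Ab, G–Bb–Db = Gdim, Bb–Db–F = Bbm and Eb–G–Bb = Eb are diatonic. But Gb–Bb–Db is foreign: the diatonic vii° on degree 7 is Gdim, whereas Gb comes from Ab minor. It is labeled bVII.

bVII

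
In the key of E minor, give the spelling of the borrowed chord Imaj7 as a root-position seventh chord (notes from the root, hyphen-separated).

E-G#-B-D#

Imaj7 is built on scale degree 1, which is E in both E minor and its parallel. Stacking thirds in E major on E gives E–G#–B–D#.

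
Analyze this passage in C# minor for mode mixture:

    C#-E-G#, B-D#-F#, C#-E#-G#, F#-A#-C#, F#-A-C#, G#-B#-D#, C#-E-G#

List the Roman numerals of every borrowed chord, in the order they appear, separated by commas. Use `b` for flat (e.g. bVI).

In C# minor (with V from harmonic minor) the diatonic chords are C#m, D#dim, E, F#m, G#, A, B. C#–E–G# = C#m, B–D#–F# = B, F#–A–C# = F#m and G#–B#–D# = G# are all diatonic. But C#–E#–G# is foreign: the diatonic i on degree 1 is C#m, whereas C# comes from C# major. It is labeled I. F#–A#–C# doesn't fit — on degree 4 C# minor would have F#m (iv). F# is the degree-4 chord of C# major, so it is the borrowed IV.

I, IV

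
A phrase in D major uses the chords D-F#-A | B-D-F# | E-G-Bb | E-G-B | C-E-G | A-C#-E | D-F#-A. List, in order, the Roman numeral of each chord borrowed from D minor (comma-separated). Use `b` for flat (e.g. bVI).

ii°, bVII

In D major the diatonic chords are D, Em, F#m, G, A, Bm, C#dim. Of the given chords, D–F#–A = D, B–D–F# = Bm, E–G–B = Em and A–C#–E = A are diatonic. E–G–Bb doesn't fit — on degree 2 D major would have Em (ii). Edim is the degree-2 chord of D minor, so it is the borrowed ii°. C–E–G is not: scale degree 7 in D major carries C#dim (vii°). In D minor the chord on that degree is C, so here it functions as bVII, borrowed from the parallel minor.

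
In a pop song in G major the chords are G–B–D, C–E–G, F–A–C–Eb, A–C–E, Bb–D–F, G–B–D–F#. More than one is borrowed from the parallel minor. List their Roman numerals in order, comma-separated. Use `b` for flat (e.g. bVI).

bVII7, bIII

In G major the diatonic chords are G, Am, Bm, C, D, Em, F#dim. G–B–D = G, C–E–G = C, A–C–E = Am and G–B–D–F# = Gmaj7 are all diatonic. F–A–C–Eb is not: scale degree 7 in G major carries F#dim (vii°). In G minor the chord on that degree is F7, so here it functions as bVII7, borrowed from the parallel minor. But Bb–D–F is foreign: the diatonic iii on degree 3 is Bm, whereas Bb comes from G minor. It is labeled bIII.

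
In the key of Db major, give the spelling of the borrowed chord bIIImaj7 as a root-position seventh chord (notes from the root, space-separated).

Fb Ab Cb Eb

bIIImaj7 is built on the lowered scale degree 3. In Db major degree 3 is F; lowered it becomes Fb. Stacking thirds in Db minor on Fb gives Fb–Ab–Cb–Eb.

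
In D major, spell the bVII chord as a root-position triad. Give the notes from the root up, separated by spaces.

C E G

The root of bVII is the lowered 7th degree: C# becomes C. Stacking thirds in D minor on C gives C–E–G.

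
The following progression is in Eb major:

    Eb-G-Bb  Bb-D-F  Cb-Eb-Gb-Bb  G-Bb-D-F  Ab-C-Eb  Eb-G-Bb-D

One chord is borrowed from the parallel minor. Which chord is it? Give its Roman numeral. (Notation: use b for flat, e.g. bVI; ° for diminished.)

Eb major has the diatonic set Eb, Fm, Gm, Ab, Bb, Cm, Ddim. Eb–G–Bb = Eb, Bb–D–F = Bb, G–Bb–D–F = Gm7, Ab–C–Eb = Ab and Eb–G–Bb–D = Ebmaj7 are all diatonic. Cb–Eb–Gb–Bb doesn't fit — on degree 6 Eb major would have Cm (vi). Cbmaj7 is the degree-6 chord of Eb minor, so it is the borrowed bVImaj7.

bVImaj7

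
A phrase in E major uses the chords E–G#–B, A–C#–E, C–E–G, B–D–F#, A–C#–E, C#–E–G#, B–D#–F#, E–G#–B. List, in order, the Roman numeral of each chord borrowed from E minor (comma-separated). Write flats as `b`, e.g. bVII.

E major has the diatonic set E, F#m, G#m, A, B, C#m, D#dim. E–G#–B = E, A–C#–E = A, C#–E–G# = C#m and B–D#–F# = B are all diatonic. But C–E–G is foreign: the diatonic vi on degree 6 is C#m, whereas C comes from E minor. It is labeled bVI. But B–D–F# is foreign: the diatonic V on degree 5 is B, whereas Bm comes from E minor. It is labeled v.

bVI, v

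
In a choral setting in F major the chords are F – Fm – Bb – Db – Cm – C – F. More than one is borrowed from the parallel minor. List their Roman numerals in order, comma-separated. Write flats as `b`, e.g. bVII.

i, bVI, v

In F major the diatonic chords are F, Gm, Am, Bb, C, Dm, Edim. F, Bb and C are all diatonic. But Fm (F–Ab–C) is foreign: the diatonic I on degree 1 is F, whereas Fm comes from F minor. It is labeled i. But Db (Db–F–Ab) is foreign: the diatonic vi on degree 6 is Dm, whereas Db comes from F minor. It is labeled bVI. But Cm (C–Eb–G) is foreign: the diatonic V on degree 5 is C, whereas Cm comes from F minor. It is labeled v.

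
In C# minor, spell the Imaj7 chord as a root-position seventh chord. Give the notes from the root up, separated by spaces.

C# E# G# B#

Imaj7 is built on scale degree 1, which is C# in both C# minor and its parallel. In C# major the chord on C# is C#–E#–G#–B#.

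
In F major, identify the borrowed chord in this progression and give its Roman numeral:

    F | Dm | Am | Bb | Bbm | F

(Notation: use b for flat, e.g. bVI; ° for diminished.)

iv

The diatonic triads in F major are F, Gm, Am, Bb, C, Dm, Edim. Of the given chords, F, Dm, Am and Bb are diatonic. But Bbm (Bb–Db–F) is foreign: the diatonic IV on degree 4 is Bb, whereas Bbm comes from F minor. It is labeled iv.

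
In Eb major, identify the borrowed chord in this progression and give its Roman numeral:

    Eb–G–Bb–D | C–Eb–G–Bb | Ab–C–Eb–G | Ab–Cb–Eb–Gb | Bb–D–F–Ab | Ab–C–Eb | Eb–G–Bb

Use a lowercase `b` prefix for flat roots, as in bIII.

iv7

In Eb major the diatonic chords are Eb, Fm, Gm, Ab, Bb, Cm, Ddim. Eb–G–Bb–D = Ebmaj7, C–Eb–G–Bb = Cm7, Ab–C–Eb–G = Abmaj7, Bb–D–F–Ab = Bb7, Ab–C–Eb = Ab and Eb–G–Bb = Eb are all diatonic. But Ab–Cb–Eb–Gb is foreign: the diatonic IV on degree 4 is Ab, whereas Abm7 comes from Eb minor. It is labeled iv7.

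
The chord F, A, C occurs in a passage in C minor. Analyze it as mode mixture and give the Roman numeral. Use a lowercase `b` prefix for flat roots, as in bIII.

IV

F is scale degree 4 in C minor. F–A–C is a major chord — the form found in C major, not the diatonic iv (Fm). Borrowed into C minor it is written IV.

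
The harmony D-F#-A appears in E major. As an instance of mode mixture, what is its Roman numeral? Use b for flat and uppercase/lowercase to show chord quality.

In E major scale degree 7 is D#; D is its lowered form, from E minor. Diatonically E major has D#dim (vii°) on that degree; D–F#–A is instead the major chord native to E minor, so it takes the label bVII.

bVII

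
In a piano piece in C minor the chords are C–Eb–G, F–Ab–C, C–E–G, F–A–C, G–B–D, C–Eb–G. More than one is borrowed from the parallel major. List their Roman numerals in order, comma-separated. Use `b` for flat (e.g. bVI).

I, IV

In C minor (with V from harmonic minor) the diatonic chords are Cm, Ddim, Eb, Fm, G, Ab, Bb. Of the given chords, C–Eb–G = Cm, F–Ab–C = Fm and G–B–D = G are diatonic. C–E–G is not: scale degree 1 in C minor carries Cm (i). In C major the chord on that degree is C, so here it functions as I, borrowed from the parallel major. But F–A–C is foreign: the diatonic iv on degree 4 is Fm, whereas F comes from C major. It is labeled IV.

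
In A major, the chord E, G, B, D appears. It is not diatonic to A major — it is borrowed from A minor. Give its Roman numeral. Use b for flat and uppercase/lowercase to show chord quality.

v7

E is scale degree 5 in A major. The diatonic chord on degree 5 would be E (V), but E–G–B–D is the minor-seventh chord from A minor. As a borrowed chord it is labeled v7.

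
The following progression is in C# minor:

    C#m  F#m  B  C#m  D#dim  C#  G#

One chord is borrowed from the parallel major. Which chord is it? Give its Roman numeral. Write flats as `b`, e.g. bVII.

In C# minor (with V from harmonic minor) the diatonic chords are C#m, D#dim, E, F#m, G#, A, B. C#m, F#m, B, D#dim and G# all belong to that set. But C# (C#–E#–G#) is foreign: the diatonic i on degree 1 is C#m, whereas C# comes from C# major. It is labeled I.

I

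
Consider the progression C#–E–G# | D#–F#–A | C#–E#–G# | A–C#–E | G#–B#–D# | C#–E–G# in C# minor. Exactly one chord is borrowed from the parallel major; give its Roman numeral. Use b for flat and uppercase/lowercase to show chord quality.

I

C# minor has the diatonic set C#m, D#dim, E, F#m, G#, A, B (with V from harmonic minor). C#–E–G# = C#m, D#–F#–A = D#dim, A–C#–E = A and G#–B#–D# = G# are all diatonic. C#–E#–G# is not: scale degree 1 in C# minor carries C#m (i). In C# major the chord on that degree is C#, so here it functions as I, borrowed from the parallel major.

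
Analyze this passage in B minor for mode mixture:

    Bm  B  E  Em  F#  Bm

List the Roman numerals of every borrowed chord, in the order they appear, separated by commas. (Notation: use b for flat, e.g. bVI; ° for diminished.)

The diatonic triads in B minor (with V from harmonic minor) are Bm, C#dim, D, Em, F#, G, A. Of the given chords, Bm, Em and F# are diatonic. B (B–D#–F#) is not: scale degree 1 in B minor carries Bm (i). In B major the chord on that degree is B, so here it functions as I, borrowed from the parallel major. E (E–G#–B) doesn't fit — on degree 4 B minor would have Em (iv). E is the degree-4 chord of B major, so it is the borrowed IV.

I, IV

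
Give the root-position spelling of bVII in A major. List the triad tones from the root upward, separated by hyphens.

bVII is built on the lowered scale degree 7. In A major degree 7 is G#; lowered it becomes G. Stacking thirds in A minor on G gives G–B–D.

G-B-D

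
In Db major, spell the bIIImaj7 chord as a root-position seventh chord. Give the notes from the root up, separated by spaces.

bIIImaj7 is built on the lowered scale degree 3. In Db major degree 3 is F; lowered it becomes Fb. In Db minor the chord on Fb is Fb–Ab–Cb–Eb.

Fb Ab Cb Eb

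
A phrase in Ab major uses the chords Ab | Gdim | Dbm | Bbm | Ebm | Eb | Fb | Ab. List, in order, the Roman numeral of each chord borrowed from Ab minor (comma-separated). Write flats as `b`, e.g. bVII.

iv, v, bVI

The diatonic triads in Ab major are Ab, Bbm, Cm, Db, Eb, Fm, Gdim. Ab, Gdim, Bbm and Eb are all diatonic. But Dbm (Db–Fb–Ab) is foreign: the diatonic IV on degree 4 is Db, whereas Dbm comes from Ab minor. It is labeled iv. Ebm (Eb–Gb–Bb) doesn't fit — on degree 5 Ab major would have Eb (V). Ebm is the degree-5 chord of Ab minor, so it is the borrowed v. Fb (Fb–Ab–Cb) is not: scale degree 6 in Ab major carries Fm (vi). In Ab minor the chord on that degree is Fb, so here it functions as bVI, borrowed from the parallel minor.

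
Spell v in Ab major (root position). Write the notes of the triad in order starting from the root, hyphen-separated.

v is built on scale degree 5, which is Eb in both Ab major and its parallel. In Ab minor the chord on Eb is Eb–Gb–Bb.

Eb-Gb-Bb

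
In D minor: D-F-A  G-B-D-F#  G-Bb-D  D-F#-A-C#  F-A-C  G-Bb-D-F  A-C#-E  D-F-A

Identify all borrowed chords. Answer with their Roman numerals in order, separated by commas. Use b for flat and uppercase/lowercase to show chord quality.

In D minor (with V from harmonic minor) the diatonic chords are Dm, Edim, F, Gm, A, Bb, C. D–F–A = Dm, G–Bb–D = Gm, F–A–C = F, G–Bb–D–F = Gm7 and A–C#–E = A all belong to that set. G–B–D–F# is not: scale degree 4 in D minor carries Gm (iv). In D major the chord on that degree is Gmaj7, so here it functions as IVmaj7, borrowed from the parallel major. D–F#–A–C# is not: scale degree 1 in D minor carries Dm (i). In D major the chord on that degree is Dmaj7, so here it functions as Imaj7, borrowed from the parallel major.

IVmaj7, Imaj7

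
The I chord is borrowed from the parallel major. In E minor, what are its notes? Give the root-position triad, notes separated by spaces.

E G# B

I is built on scale degree 1, which is E in both E minor and its parallel. Stacking thirds in E major on E gives E–G#–B.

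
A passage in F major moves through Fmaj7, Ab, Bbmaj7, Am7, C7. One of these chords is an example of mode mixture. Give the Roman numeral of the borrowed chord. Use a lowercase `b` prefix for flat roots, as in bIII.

bIII

In F major the diatonic chords are F, Gm, Am, Bb, C, Dm, Edim. Of the given chords, Fmaj7, Bbmaj7, Am7 and C7 are diatonic. Ab (Ab–C–Eb) is not: scale degree 3 in F major carries Am (iii). In F minor the chord on that degree is Ab, so here it functions as bIII, borrowed from the parallel minor.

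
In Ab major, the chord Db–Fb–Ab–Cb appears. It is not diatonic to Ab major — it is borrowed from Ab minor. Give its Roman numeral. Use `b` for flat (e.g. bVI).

iv7

The root Db is the diatonic 4th degree of Ab major; the borrowing shows in the chord quality. Db–Fb–Ab–Cb is a minor-seventh chord — the form found in Ab minor, not the diatonic IV (Db). Borrowed into Ab major it is written iv7.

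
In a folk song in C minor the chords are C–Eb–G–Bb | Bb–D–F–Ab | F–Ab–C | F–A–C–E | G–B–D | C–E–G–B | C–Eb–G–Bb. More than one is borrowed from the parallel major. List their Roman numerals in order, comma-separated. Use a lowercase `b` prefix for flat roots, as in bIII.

The diatonic triads in C minor (with V from harmonic minor) are Cm, Ddim, Eb, Fm, G, Ab, Bb. C–Eb–G–Bb = Cm7, Bb–D–F–Ab = Bb7, F–Ab–C = Fm and G–B–D = G are all diatonic. F–A–C–E is not: scale degree 4 in C minor carries Fm (iv). In C major the chord on that degree is Fmaj7, so here it functions as IVmaj7, borrowed from the parallel major. But C–E–G–B is foreign: the diatonic i on degree 1 is Cm, whereas Cmaj7 comes from C major. It is labeled Imaj7.

IVmaj7, Imaj7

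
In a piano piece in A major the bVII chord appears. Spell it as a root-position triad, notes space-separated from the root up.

Scale degree 7 in A major is G#. bVII uses the lowered form, G, taken from A minor. In A minor the chord on G is G–B–D.

G B D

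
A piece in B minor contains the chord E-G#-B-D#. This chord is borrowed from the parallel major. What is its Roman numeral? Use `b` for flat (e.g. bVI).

IVmaj7

The root E is the diatonic 4th degree of B minor; the borrowing shows in the chord quality. E–G#–B–D# is a major-seventh chord — the form found in B major, not the diatonic iv (Em). Borrowed into B minor it is written IVmaj7.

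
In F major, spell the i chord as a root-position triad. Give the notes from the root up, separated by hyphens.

F-Ab-C

i is built on scale degree 1, which is F in both F major and its parallel. In F minor the chord on F is F–Ab–C.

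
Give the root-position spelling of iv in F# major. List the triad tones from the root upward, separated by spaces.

The root, B, is scale degree 4 — the same note in F# major and F# minor; only the chord quality changes. Stacking thirds in F# minor on B gives B–D–F#.

B D F#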